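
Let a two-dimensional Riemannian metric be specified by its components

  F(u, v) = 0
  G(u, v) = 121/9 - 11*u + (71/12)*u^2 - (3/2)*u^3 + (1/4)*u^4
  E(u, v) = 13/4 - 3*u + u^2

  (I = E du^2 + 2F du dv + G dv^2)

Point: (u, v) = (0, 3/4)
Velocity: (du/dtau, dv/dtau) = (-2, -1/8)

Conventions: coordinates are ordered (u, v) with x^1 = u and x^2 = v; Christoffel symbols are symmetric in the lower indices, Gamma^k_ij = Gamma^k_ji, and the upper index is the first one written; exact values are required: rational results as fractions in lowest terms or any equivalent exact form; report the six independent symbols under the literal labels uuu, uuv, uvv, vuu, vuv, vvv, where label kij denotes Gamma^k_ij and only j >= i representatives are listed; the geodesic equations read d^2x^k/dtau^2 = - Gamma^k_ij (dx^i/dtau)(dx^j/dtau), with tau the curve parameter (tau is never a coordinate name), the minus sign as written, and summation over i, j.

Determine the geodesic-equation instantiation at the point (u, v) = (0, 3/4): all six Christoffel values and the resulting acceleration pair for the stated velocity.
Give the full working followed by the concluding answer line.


E = 13/4, F = 0, G = 121/9 at the point
E_u = -3, E_v = 0, F_u = 0, F_v = 0, G_u = -11, G_v = 0
EG - F^2 = 1573/36;  g^inv = (36/1573) * [[121/9, 0], [0, 13/4]]
first-kind symbols [ij,l] = (1/2)(d_i g_jl + d_j g_il - d_l g_ij): [uu,u] = E_u/2 = -3/2, [uu,v] = F_u - E_v/2 = 0, [uv,u] = E_v/2 = 0, [uv,v] = G_u/2 = -11/2, [vv,u] = F_v - G_u/2 = 11/2, [vv,v] = G_v/2 = 0
Gamma^u_ij = (G*[ij,u] - F*[ij,v])/(EG - F^2), Gamma^v_ij = (E*[ij,v] - F*[ij,u])/(EG - F^2)
Gamma_uuu = -6/13, Gamma_uuv = 0, Gamma_uvv = 22/13, Gamma_vuu = 0, Gamma_vuv = -9/22, Gamma_vvv = 0
d^2u/dtau^2 = -(Gamma_uuu*(-2)^2 + 2*Gamma_uuv*(-2)*(-1/8) + Gamma_uvv*(-1/8)^2) = 757/416
d^2v/dtau^2 = -(Gamma_vuu*(-2)^2 + 2*Gamma_vuv*(-2)*(-1/8) + Gamma_vvv*(-1/8)^2) = 9/44

Answer: Gamma_uuu = -6/13, Gamma_uuv = 0, Gamma_uvv = 22/13, Gamma_vuu = 0, Gamma_vuv = -9/22, Gamma_vvv = 0; accelerations (d^2u/dtau^2, d^2v/dtau^2) = (757/416, 9/44)


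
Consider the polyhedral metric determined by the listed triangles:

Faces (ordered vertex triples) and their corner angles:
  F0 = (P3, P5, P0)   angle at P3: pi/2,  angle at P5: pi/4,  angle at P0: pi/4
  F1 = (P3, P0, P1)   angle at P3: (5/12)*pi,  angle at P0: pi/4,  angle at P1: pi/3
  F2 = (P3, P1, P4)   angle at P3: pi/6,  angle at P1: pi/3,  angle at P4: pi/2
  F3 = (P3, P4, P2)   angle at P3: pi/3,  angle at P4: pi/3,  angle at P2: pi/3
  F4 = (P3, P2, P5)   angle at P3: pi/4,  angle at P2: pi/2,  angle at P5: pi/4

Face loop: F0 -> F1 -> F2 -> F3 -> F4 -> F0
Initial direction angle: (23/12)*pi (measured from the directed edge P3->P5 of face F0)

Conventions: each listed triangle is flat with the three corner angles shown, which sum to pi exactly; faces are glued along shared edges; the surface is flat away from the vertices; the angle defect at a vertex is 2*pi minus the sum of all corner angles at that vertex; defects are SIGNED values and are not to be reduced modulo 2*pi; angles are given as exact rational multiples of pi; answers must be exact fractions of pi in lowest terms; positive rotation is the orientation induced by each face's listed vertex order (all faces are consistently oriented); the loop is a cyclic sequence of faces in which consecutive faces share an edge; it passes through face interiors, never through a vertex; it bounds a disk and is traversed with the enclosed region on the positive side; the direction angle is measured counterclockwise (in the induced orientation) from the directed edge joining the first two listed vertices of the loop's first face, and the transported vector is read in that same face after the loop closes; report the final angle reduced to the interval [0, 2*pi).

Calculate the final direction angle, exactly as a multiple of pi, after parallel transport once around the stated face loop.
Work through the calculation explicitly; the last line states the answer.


enclosed vertex P3: corner angles sum to (5/3)*pi, defect = 2*pi - (5/3)*pi = pi/3
transport around the loop rotates by the sum of enclosed defects; add to the initial angle mod 2*pi
final angle = (23/12)*pi + pi/3 = pi/4 (mod 2*pi)

Answer: final direction angle = pi/4


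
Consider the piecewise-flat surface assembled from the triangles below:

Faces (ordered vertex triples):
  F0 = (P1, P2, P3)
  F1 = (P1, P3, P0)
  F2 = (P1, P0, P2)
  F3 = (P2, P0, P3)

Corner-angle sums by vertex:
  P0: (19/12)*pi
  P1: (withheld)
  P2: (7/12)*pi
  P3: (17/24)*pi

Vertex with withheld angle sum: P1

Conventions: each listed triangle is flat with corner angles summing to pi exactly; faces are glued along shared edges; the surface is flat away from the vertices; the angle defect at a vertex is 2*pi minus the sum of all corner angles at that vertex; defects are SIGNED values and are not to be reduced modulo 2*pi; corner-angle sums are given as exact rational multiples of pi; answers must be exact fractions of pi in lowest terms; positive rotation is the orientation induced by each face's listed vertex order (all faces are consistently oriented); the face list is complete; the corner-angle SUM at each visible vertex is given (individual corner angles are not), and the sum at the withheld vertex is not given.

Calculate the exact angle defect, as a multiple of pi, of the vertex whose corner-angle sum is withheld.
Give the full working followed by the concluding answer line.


V = 4, E = 6, F = 4; chi = V - E + F = 2
Gauss-Bonnet: total defect = 2*pi*chi = 4*pi; visible defects sum to (25/8)*pi

Answer: defect(P1) = (7/8)*pi


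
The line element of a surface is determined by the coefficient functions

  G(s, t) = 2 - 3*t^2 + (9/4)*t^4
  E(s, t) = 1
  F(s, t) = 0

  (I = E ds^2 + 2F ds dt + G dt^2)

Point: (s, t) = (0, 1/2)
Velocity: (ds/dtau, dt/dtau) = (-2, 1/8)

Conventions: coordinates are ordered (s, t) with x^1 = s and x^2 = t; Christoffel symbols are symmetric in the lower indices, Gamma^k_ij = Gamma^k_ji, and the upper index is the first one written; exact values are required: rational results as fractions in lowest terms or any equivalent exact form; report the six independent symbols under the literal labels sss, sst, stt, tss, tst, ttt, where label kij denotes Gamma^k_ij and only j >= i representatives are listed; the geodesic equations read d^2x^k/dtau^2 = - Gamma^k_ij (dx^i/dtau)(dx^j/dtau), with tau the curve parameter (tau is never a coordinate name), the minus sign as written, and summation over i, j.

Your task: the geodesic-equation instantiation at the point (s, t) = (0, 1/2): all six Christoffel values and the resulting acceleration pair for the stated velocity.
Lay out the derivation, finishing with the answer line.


E = 1, F = 0, G = 89/64 at the point
E_s = 0, E_t = 0, F_s = 0, F_t = 0, G_s = 0, G_t = -15/8
EG - F^2 = 89/64;  g^inv = (64/89) * [[89/64, 0], [0, 1]]
first-kind symbols [ij,l] = (1/2)(d_i g_jl + d_j g_il - d_l g_ij): [ss,s] = E_s/2 = 0, [ss,t] = F_s - E_t/2 = 0, [st,s] = E_t/2 = 0, [st,t] = G_s/2 = 0, [tt,s] = F_t - G_s/2 = 0, [tt,t] = G_t/2 = -15/16
Gamma^s_ij = (G*[ij,s] - F*[ij,t])/(EG - F^2), Gamma^t_ij = (E*[ij,t] - F*[ij,s])/(EG - F^2)
Gamma_sss = 0, Gamma_sst = 0, Gamma_stt = 0, Gamma_tss = 0, Gamma_tst = 0, Gamma_ttt = -60/89
d^2s/dtau^2 = -(Gamma_sss*(-2)^2 + 2*Gamma_sst*(-2)*(1/8) + Gamma_stt*(1/8)^2) = 0
d^2t/dtau^2 = -(Gamma_tss*(-2)^2 + 2*Gamma_tst*(-2)*(1/8) + Gamma_ttt*(1/8)^2) = 15/1424

Answer: Gamma_sss = 0, Gamma_sst = 0, Gamma_stt = 0, Gamma_tss = 0, Gamma_tst = 0, Gamma_ttt = -60/89; accelerations (d^2s/dtau^2, d^2t/dtau^2) = (0, 15/1424)


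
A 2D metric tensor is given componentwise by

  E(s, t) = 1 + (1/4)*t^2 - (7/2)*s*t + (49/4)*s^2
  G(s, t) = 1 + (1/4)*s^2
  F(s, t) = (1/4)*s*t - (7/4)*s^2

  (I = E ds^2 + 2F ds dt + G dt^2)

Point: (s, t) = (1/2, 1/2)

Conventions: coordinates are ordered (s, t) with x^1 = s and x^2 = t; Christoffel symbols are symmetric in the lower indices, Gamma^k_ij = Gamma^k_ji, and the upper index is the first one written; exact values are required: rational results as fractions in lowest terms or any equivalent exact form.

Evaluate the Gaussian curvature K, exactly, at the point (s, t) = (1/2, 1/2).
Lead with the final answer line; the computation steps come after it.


Answer: K = -64/2809

E = 13/4, F = -3/8, G = 17/16, EG - F^2 = 53/16 at the point
E_s = 21/2, E_t = -3/2, F_s = -13/8, F_t = 1/8, G_s = 1/4, G_t = 0
E_tt = 1/2, F_st = 1/4, G_ss = 1/2
K follows from Brioschi's formula, (det M1 - det M2)/(EG - F^2)^2.
M1 = [[-E_tt/2 + F_st - G_ss/2, E_s/2, F_s - E_t/2], [F_t - G_s/2, E, F], [G_t/2, F, G]] = [[-1/4, 21/4, -7/8], [0, 13/4, -3/8], [0, -3/8, 17/16]]; det M1 = -53/64
M2 = [[0, E_t/2, G_s/2], [E_t/2, E, F], [G_s/2, F, G]] = [[0, -3/4, 1/8], [-3/4, 13/4, -3/8], [1/8, -3/8, 17/16]]; det M2 = -37/64
det M1 - det M2 = -1/4; K = -1/4 / (53/16)^2 = -64/2809


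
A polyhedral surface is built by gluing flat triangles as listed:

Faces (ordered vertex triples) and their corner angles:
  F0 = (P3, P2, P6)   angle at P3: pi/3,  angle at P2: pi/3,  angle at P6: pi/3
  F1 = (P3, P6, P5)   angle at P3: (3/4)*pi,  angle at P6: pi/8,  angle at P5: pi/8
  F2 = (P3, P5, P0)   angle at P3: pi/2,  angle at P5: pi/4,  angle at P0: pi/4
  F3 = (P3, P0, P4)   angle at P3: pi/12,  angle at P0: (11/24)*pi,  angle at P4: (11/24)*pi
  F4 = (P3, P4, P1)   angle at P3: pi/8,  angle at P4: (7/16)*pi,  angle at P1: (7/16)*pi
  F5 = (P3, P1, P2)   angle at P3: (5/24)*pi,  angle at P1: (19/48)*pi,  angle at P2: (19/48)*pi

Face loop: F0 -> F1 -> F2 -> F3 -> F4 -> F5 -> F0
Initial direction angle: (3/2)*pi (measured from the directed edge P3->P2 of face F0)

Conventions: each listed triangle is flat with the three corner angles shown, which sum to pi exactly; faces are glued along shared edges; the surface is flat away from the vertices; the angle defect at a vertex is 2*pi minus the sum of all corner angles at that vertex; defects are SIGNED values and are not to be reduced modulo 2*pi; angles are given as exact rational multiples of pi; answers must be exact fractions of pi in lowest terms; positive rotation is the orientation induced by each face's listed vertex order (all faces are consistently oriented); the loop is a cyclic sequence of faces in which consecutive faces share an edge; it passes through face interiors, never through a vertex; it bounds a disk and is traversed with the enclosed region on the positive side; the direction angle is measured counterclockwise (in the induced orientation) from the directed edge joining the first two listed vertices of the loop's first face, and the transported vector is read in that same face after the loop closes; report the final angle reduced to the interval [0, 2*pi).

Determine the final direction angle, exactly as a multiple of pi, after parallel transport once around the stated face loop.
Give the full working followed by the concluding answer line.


enclosed vertex P3: corner angles sum to 2*pi, defect = 2*pi - 2*pi = 0
final direction = starting direction + enclosed defect total, reduced mod 2*pi (induced orientation)
final angle = (3/2)*pi + 0 = (3/2)*pi (mod 2*pi)

Answer: final direction angle = (3/2)*pi


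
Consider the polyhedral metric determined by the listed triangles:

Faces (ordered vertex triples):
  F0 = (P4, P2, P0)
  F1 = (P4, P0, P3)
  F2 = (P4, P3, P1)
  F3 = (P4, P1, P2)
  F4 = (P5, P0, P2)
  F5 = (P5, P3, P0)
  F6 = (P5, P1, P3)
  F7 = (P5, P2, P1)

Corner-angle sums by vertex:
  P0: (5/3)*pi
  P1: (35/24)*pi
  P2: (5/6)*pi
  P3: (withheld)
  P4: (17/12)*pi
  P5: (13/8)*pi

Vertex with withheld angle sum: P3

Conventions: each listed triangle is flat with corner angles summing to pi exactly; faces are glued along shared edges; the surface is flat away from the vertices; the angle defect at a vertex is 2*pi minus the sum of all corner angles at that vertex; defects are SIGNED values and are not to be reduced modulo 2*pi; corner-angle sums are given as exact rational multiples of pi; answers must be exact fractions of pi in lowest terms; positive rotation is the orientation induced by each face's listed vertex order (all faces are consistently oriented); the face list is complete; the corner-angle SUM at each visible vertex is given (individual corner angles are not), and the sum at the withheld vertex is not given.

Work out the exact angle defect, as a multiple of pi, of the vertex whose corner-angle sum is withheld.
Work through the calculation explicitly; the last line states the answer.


V = 6, E = 12, F = 8; chi = V - E + F = 2
Gauss-Bonnet: total defect = 2*pi*chi = 4*pi; visible defects sum to 3*pi

Answer: defect(P3) = pi


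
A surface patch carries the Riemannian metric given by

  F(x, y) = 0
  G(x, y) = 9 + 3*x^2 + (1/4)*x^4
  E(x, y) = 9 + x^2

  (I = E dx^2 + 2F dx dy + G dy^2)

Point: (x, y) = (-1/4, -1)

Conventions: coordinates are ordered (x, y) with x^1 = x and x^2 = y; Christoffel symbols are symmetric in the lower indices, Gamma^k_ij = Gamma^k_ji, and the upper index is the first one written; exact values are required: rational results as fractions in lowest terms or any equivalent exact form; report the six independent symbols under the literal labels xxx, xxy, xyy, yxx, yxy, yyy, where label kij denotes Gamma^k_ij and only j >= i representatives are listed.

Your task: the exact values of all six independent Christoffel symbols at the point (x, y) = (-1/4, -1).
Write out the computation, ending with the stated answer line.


E = 145/16, F = 0, G = 9409/1024 at the point
E_x = -1/2, E_y = 0, F_x = 0, F_y = 0, G_x = -97/64, G_y = 0
EG - F^2 = 1364305/16384;  g^inv = (16384/1364305) * [[9409/1024, 0], [0, 145/16]]
first-kind symbols [ij,l] = (1/2)(d_i g_jl + d_j g_il - d_l g_ij): [xx,x] = E_x/2 = -1/4, [xx,y] = F_x - E_y/2 = 0, [xy,x] = E_y/2 = 0, [xy,y] = G_x/2 = -97/128, [yy,x] = F_y - G_x/2 = 97/128, [yy,y] = G_y/2 = 0
Gamma^x_ij = (G*[ij,x] - F*[ij,y])/(EG - F^2), Gamma^y_ij = (E*[ij,y] - F*[ij,x])/(EG - F^2)

Answer: Gamma_xxx = -4/145, Gamma_xxy = 0, Gamma_xyy = 97/1160, Gamma_yxx = 0, Gamma_yxy = -8/97, Gamma_yyy = 0


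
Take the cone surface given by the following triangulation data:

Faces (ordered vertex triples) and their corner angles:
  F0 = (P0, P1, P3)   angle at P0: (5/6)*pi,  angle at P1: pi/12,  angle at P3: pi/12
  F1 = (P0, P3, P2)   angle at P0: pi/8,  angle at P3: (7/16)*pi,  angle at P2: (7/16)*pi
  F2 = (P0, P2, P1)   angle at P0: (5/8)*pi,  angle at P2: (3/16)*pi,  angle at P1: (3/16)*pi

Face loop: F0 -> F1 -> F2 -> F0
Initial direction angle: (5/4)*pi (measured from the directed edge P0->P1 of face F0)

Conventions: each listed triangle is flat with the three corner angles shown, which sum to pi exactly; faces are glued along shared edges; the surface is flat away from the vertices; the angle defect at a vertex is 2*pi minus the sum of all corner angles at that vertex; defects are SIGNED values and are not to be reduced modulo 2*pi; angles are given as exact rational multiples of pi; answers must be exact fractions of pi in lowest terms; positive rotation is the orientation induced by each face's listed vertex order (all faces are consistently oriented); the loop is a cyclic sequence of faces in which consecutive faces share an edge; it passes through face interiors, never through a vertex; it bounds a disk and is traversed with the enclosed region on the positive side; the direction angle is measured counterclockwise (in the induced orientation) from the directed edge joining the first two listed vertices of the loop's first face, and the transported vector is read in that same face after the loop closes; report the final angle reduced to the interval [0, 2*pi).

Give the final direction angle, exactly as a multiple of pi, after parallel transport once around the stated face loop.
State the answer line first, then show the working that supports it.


Answer: final direction angle = (5/3)*pi

enclosed vertex P0: corner angles sum to (19/12)*pi, defect = 2*pi - (19/12)*pi = (5/12)*pi
by Gauss-Bonnet the loop rotates the vector by the enclosed defect sum (positive orientation, mod 2*pi)
final angle = (5/4)*pi + (5/12)*pi = (5/3)*pi (mod 2*pi)


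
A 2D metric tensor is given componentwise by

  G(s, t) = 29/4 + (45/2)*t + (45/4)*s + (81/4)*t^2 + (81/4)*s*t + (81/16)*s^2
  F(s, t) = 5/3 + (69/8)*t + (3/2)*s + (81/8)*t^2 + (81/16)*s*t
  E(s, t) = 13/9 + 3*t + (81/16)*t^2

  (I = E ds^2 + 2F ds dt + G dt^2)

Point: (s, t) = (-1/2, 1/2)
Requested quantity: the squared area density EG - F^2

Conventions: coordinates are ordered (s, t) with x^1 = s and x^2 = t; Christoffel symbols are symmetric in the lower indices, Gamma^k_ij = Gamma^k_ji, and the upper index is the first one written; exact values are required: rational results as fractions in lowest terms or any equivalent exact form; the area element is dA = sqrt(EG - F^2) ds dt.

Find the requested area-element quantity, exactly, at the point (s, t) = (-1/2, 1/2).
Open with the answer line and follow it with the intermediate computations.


Answer: EG - F^2 = 4997/288

E = 2425/576, F = 1247/192, G = 905/64; EG - F^2 = 4997/288


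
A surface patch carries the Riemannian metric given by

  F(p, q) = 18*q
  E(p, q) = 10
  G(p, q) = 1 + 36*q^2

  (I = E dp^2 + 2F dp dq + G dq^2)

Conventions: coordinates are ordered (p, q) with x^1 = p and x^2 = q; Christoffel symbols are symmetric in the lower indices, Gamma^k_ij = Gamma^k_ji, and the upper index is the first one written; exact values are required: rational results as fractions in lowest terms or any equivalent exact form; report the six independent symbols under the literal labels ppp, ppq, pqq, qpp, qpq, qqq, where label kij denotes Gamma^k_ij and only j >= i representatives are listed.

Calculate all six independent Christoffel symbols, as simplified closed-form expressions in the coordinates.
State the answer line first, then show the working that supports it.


Answer: Gamma_ppp = 0, Gamma_ppq = 0, Gamma_pqq = 9/(18*q^2 + 5), Gamma_qpp = 0, Gamma_qpq = 0, Gamma_qqq = 18*q/(18*q^2 + 5)

E = 10; F = 18*q; G = 1 + 36*q^2
Gamma^k_ij = (1/2) g^{kl} (d_i g_jl + d_j g_il - d_l g_ij), with g^inv = (1/(EG-F^2)) [[G, -F], [-F, E]]
first partials: E_p = 0, E_q = 0, F_p = 0, F_q = 18, G_p = 0, G_q = 72*q
D = EG - F^2 = 10 + 36*q^2
expanded: Gamma^p_pp = (G E_p - 2F F_p + F E_q)/(2D), Gamma^p_pq = (G E_q - F G_p)/(2D), Gamma^p_qq = (2G F_q - G G_p - F G_q)/(2D), Gamma^q_pp = (2E F_p - E E_q - F E_p)/(2D), Gamma^q_pq = (E G_p - F E_q)/(2D), Gamma^q_qq = (E G_q - 2F F_q + F G_p)/(2D); substitute and cancel common factors


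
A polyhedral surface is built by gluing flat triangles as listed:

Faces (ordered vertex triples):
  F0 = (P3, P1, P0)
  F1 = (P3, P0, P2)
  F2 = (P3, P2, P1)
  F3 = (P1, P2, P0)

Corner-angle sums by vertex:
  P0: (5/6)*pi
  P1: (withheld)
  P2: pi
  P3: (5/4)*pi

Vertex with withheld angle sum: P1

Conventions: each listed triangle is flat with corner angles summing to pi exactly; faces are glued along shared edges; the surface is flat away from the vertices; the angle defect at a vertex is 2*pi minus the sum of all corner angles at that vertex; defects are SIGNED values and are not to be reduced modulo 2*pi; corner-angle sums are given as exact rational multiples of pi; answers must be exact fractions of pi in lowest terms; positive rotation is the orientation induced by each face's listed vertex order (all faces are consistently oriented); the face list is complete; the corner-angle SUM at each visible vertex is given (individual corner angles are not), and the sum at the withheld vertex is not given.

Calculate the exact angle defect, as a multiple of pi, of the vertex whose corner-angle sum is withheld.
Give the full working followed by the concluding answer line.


V = 4, E = 6, F = 4; chi = V - E + F = 2
Gauss-Bonnet: total defect = 2*pi*chi = 4*pi; visible defects sum to (35/12)*pi

Answer: defect(P1) = (13/12)*pi


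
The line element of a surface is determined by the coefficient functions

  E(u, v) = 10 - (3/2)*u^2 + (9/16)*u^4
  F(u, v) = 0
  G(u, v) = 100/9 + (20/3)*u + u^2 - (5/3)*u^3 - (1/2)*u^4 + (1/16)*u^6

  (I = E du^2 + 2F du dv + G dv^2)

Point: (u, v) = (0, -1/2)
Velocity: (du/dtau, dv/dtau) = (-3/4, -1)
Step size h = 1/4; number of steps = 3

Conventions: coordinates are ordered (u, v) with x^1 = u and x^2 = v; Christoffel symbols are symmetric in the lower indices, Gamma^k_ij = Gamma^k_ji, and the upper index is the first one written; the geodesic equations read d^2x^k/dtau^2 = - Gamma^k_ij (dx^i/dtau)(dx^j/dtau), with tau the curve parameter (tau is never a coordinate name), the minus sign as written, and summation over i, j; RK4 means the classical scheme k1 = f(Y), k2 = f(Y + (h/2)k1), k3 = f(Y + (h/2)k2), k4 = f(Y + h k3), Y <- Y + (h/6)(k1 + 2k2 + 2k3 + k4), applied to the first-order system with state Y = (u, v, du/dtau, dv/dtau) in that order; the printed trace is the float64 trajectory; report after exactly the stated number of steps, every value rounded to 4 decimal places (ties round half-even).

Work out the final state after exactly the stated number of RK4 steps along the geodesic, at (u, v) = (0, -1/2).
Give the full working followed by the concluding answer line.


f(Y) = (du/dtau, dv/dtau, -Gamma^u_ij Y'^i Y'^j, -Gamma^v_ij Y'^i Y'^j) with the Gammas evaluated at the stage position; h = 0.250000; intermediate values shown to 6 dp
step 0: u = 0.0000, v = -0.5000, du/dtau = -0.7500, dv/dtau = -1.0000
step 1:
  k1: at (u, v) = (0.000000, -0.500000), (du/dtau, dv/dtau) = (-0.750000, -1.000000); Gamma_uuu = 0.000000, Gamma_uuv = 0.000000, Gamma_uvv = -0.333333, Gamma_vuu = 0.000000, Gamma_vuv = 0.300000, Gamma_vvv = 0.000000; k1 = (-0.750000, -1.000000, 0.333333, -0.450000)
  k2: at (u, v) = (-0.093750, -0.625000), (du/dtau, dv/dtau) = (-0.708333, -1.056250); Gamma_uuu = 0.013988, Gamma_uuv = 0.000000, Gamma_uvv = -0.322267, Gamma_vuu = 0.000000, Gamma_vuv = 0.306627, Gamma_vvv = 0.000000; k2 = (-0.708333, -1.056250, 0.352523, -0.458823)
  k3: at (u, v) = (-0.088542, -0.632031), (du/dtau, dv/dtau) = (-0.705935, -1.057353); Gamma_uuu = 0.013219, Gamma_uuv = 0.000000, Gamma_uvv = -0.322967, Gamma_vuu = 0.000000, Gamma_vuv = 0.306358, Gamma_vvv = 0.000000; k3 = (-0.705935, -1.057353, 0.354488, -0.457344)
  k4: at (u, v) = (-0.176484, -0.764338), (du/dtau, dv/dtau) = (-0.661378, -1.114336); Gamma_uuu = 0.025974, Gamma_uuv = 0.000000, Gamma_uvv = -0.309876, Gamma_vuu = 0.000000, Gamma_vuv = 0.309237, Gamma_vvv = 0.000000; k4 = (-0.661378, -1.114336, 0.373425, -0.455814)
  Y <- Y + (h/6)(k1 + 2k2 + 2k3 + k4): u = -0.1767, v = -0.7642, du/dtau = -0.6616, dv/dtau = -1.1141
step 2:
  k1: at (u, v) = (-0.176663, -0.764231), (du/dtau, dv/dtau) = (-0.661634, -1.114090); Gamma_uuu = 0.025999, Gamma_uuv = 0.000000, Gamma_uvv = -0.309846, Gamma_vuu = 0.000000, Gamma_vuv = 0.309239, Gamma_vvv = 0.000000; k1 = (-0.661634, -1.114090, 0.373198, -0.455893)
  k2: at (u, v) = (-0.259367, -0.903492), (du/dtau, dv/dtau) = (-0.614984, -1.171076); Gamma_uuu = 0.037309, Gamma_uuv = 0.000000, Gamma_uvv = -0.295205, Gamma_vuu = 0.000000, Gamma_vuv = 0.308462, Gamma_vvv = 0.000000; k2 = (-0.614984, -1.171076, 0.390740, -0.444304)
  k3: at (u, v) = (-0.253536, -0.910615), (du/dtau, dv/dtau) = (-0.612792, -1.169628); Gamma_uuu = 0.036541, Gamma_uuv = 0.000000, Gamma_uvv = -0.296308, Gamma_vuu = 0.000000, Gamma_vuv = 0.308635, Gamma_vvv = 0.000000; k3 = (-0.612792, -1.169628, 0.391636, -0.442420)
  k4: at (u, v) = (-0.329861, -1.056638), (du/dtau, dv/dtau) = (-0.563725, -1.224695); Gamma_uuu = 0.046164, Gamma_uuv = 0.000000, Gamma_uvv = -0.281061, Gamma_vuu = 0.000000, Gamma_vuv = 0.304867, Gamma_vvv = 0.000000; k4 = (-0.563725, -1.224695, 0.406887, -0.420954)
  Y <- Y + (h/6)(k1 + 2k2 + 2k3 + k4): u = -0.3300, v = -1.0567, du/dtau = -0.5639, dv/dtau = -1.2245
step 3:
  k1: at (u, v) = (-0.330034, -1.056739), (du/dtau, dv/dtau) = (-0.563933, -1.224519); Gamma_uuu = 0.046185, Gamma_uuv = 0.000000, Gamma_uvv = -0.281025, Gamma_vuu = 0.000000, Gamma_vuv = 0.304854, Gamma_vvv = 0.000000; k1 = (-0.563933, -1.224519, 0.406693, -0.421032)
  k2: at (u, v) = (-0.400526, -1.209804), (du/dtau, dv/dtau) = (-0.513096, -1.277148); Gamma_uuu = 0.054073, Gamma_uuv = 0.000000, Gamma_uvv = -0.265410, Gamma_vuu = 0.000000, Gamma_vuv = 0.298312, Gamma_vvv = 0.000000; k2 = (-0.513096, -1.277148, 0.418676, -0.390968)
  k3: at (u, v) = (-0.394171, -1.216382), (du/dtau, dv/dtau) = (-0.511598, -1.273389); Gamma_uuu = 0.053408, Gamma_uuv = 0.000000, Gamma_uvv = -0.266877, Gamma_vuu = 0.000000, Gamma_vuv = 0.299029, Gamma_vvv = 0.000000; k3 = (-0.511598, -1.273389, 0.418767, -0.389612)
  k4: at (u, v) = (-0.457934, -1.375086), (du/dtau, dv/dtau) = (-0.459241, -1.321922); Gamma_uuu = 0.059614, Gamma_uuv = 0.000000, Gamma_uvv = -0.251632, Gamma_vuu = 0.000000, Gamma_vuv = 0.290653, Gamma_vvv = 0.000000; k4 = (-0.459241, -1.321922, 0.427149, -0.352900)
  Y <- Y + (h/6)(k1 + 2k2 + 2k3 + k4): u = -0.4581, v = -1.3754, du/dtau = -0.4594, dv/dtau = -1.3218

Answer: u = -0.4581, v = -1.3754, du/dtau = -0.4594, dv/dtau = -1.3218


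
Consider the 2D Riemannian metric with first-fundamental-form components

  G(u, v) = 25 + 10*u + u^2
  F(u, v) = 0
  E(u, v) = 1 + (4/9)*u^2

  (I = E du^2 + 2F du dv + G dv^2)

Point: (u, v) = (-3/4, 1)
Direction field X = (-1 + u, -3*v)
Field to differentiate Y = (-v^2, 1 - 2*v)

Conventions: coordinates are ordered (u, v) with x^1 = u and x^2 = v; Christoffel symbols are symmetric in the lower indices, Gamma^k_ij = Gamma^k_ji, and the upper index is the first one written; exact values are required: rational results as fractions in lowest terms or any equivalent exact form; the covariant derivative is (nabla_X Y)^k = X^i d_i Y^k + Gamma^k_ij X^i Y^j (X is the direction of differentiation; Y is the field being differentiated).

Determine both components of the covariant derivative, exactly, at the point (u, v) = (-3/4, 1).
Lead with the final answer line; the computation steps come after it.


Answer: (nabla_X Y)^u = -14/3, (nabla_X Y)^v = 121/17

E = 5/4, F = 0, G = 289/16 at the point
E_u = -2/3, E_v = 0, F_u = 0, F_v = 0, G_u = 17/2, G_v = 0
EG - F^2 = 1445/64;  g^inv = (64/1445) * [[289/16, 0], [0, 5/4]]
first-kind symbols [ij,l] = (1/2)(d_i g_jl + d_j g_il - d_l g_ij): [uu,u] = E_u/2 = -1/3, [uu,v] = F_u - E_v/2 = 0, [uv,u] = E_v/2 = 0, [uv,v] = G_u/2 = 17/4, [vv,u] = F_v - G_u/2 = -17/4, [vv,v] = G_v/2 = 0
Gamma^u_ij = (G*[ij,u] - F*[ij,v])/(EG - F^2), Gamma^v_ij = (E*[ij,v] - F*[ij,u])/(EG - F^2)
Gamma_uuu = -4/15, Gamma_uuv = 0, Gamma_uvv = -17/5, Gamma_vuu = 0, Gamma_vuv = 4/17, Gamma_vvv = 0
X = (-7/4, -3), Y = (-1, -1) at the point


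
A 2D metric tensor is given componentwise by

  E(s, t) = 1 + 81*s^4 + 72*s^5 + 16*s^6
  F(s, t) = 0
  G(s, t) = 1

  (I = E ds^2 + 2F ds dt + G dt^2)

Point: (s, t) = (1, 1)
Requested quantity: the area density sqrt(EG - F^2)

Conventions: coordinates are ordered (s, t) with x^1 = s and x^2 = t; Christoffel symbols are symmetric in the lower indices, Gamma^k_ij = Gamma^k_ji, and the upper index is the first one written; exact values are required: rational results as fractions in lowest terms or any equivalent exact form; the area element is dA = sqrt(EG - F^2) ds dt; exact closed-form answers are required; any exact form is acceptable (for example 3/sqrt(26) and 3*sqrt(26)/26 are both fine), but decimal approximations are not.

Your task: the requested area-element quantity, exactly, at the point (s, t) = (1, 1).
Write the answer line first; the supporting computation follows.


Answer: sqrt(EG - F^2) = sqrt(170)

E = 170, F = 0, G = 1; EG - F^2 = 170


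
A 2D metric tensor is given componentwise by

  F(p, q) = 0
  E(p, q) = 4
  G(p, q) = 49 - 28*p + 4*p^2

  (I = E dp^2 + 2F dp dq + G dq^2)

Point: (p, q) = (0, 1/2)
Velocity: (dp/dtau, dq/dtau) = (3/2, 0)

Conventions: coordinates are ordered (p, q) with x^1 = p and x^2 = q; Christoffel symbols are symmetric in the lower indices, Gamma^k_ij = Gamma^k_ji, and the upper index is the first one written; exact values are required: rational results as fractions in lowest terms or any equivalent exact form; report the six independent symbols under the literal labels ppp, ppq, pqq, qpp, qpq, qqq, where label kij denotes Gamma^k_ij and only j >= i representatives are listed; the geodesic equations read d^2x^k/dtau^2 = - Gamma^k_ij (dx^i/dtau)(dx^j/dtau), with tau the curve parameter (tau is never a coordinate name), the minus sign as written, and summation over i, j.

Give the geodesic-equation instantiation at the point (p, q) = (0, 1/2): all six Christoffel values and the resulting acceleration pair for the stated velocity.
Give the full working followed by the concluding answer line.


E = 4, F = 0, G = 49 at the point
E_p = 0, E_q = 0, F_p = 0, F_q = 0, G_p = -28, G_q = 0
EG - F^2 = 196;  g^inv = (1/196) * [[49, 0], [0, 4]]
first-kind symbols [ij,l] = (1/2)(d_i g_jl + d_j g_il - d_l g_ij): [pp,p] = E_p/2 = 0, [pp,q] = F_p - E_q/2 = 0, [pq,p] = E_q/2 = 0, [pq,q] = G_p/2 = -14, [qq,p] = F_q - G_p/2 = 14, [qq,q] = G_q/2 = 0
Gamma^p_ij = (G*[ij,p] - F*[ij,q])/(EG - F^2), Gamma^q_ij = (E*[ij,q] - F*[ij,p])/(EG - F^2)
Gamma_ppp = 0, Gamma_ppq = 0, Gamma_pqq = 7/2, Gamma_qpp = 0, Gamma_qpq = -2/7, Gamma_qqq = 0
d^2p/dtau^2 = -(Gamma_ppp*(3/2)^2 + 2*Gamma_ppq*(3/2)*(0) + Gamma_pqq*(0)^2) = 0
d^2q/dtau^2 = -(Gamma_qpp*(3/2)^2 + 2*Gamma_qpq*(3/2)*(0) + Gamma_qqq*(0)^2) = 0

Answer: Gamma_ppp = 0, Gamma_ppq = 0, Gamma_pqq = 7/2, Gamma_qpp = 0, Gamma_qpq = -2/7, Gamma_qqq = 0; accelerations (d^2p/dtau^2, d^2q/dtau^2) = (0, 0)


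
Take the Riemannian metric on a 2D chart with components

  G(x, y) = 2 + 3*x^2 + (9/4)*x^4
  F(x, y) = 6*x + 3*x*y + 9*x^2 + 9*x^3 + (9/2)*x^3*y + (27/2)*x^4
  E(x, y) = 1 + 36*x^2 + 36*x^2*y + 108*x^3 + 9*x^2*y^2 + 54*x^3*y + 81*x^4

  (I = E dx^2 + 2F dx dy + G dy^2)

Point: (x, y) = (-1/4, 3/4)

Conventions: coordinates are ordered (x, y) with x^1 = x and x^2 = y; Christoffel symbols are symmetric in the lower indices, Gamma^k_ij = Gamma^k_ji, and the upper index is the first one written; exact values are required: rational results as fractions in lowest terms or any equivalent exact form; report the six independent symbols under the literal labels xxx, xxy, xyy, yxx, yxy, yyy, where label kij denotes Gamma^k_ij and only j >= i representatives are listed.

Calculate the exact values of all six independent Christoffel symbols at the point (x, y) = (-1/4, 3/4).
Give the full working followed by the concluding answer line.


E = 13/4, F = -105/64, G = 2249/1024 at the point
E_x = -45/4, E_y = 9/4, F_x = 669/128, F_y = -105/128, G_x = -105/64, G_y = 0
EG - F^2 = 4553/1024;  g^inv = (1024/4553) * [[2249/1024, 105/64], [105/64, 13/4]]
first-kind symbols [ij,l] = (1/2)(d_i g_jl + d_j g_il - d_l g_ij): [xx,x] = E_x/2 = -45/8, [xx,y] = F_x - E_y/2 = 525/128, [xy,x] = E_y/2 = 9/8, [xy,y] = G_x/2 = -105/128, [yy,x] = F_y - G_x/2 = 0, [yy,y] = G_y/2 = 0
Gamma^x_ij = (G*[ij,x] - F*[ij,y])/(EG - F^2), Gamma^y_ij = (E*[ij,y] - F*[ij,x])/(EG - F^2)

Answer: Gamma_xxx = -5760/4553, Gamma_xxy = 1152/4553, Gamma_xyy = 0, Gamma_yxx = 4200/4553, Gamma_yxy = -840/4553, Gamma_yyy = 0


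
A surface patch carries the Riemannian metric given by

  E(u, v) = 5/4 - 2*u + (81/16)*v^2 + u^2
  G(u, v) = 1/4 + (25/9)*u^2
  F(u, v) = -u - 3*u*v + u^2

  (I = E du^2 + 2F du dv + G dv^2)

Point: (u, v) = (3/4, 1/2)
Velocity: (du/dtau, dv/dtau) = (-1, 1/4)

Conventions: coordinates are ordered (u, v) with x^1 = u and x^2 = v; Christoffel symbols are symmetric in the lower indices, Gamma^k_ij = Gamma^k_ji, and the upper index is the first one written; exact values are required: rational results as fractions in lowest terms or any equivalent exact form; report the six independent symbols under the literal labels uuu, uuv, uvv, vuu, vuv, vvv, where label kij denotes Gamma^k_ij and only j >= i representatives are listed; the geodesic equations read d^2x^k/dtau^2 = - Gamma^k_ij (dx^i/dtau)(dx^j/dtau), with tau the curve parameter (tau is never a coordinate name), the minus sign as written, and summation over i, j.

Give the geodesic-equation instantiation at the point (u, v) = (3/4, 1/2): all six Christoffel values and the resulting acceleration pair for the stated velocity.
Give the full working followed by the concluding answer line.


E = 101/64, F = -21/16, G = 29/16 at the point
E_u = -1/2, E_v = 81/16, F_u = -1, F_v = -9/4, G_u = 25/6, G_v = 0
EG - F^2 = 1165/1024;  g^inv = (1024/1165) * [[29/16, 21/16], [21/16, 101/64]]
first-kind symbols [ij,l] = (1/2)(d_i g_jl + d_j g_il - d_l g_ij): [uu,u] = E_u/2 = -1/4, [uu,v] = F_u - E_v/2 = -113/32, [uv,u] = E_v/2 = 81/32, [uv,v] = G_u/2 = 25/12, [vv,u] = F_v - G_u/2 = -13/3, [vv,v] = G_v/2 = 0
Gamma^u_ij = (G*[ij,u] - F*[ij,v])/(EG - F^2), Gamma^v_ij = (E*[ij,v] - F*[ij,u])/(EG - F^2)
Gamma_uuu = -1042/233, Gamma_uuv = 7498/1165, Gamma_uvv = -24128/3495, Gamma_vuu = -2417/466, Gamma_vuv = 20306/3495, Gamma_vvv = -5824/1165
d^2u/dtau^2 = -(Gamma_uuu*(-1)^2 + 2*Gamma_uuv*(-1)*(1/4) + Gamma_uvv*(1/4)^2) = 5677/699
d^2v/dtau^2 = -(Gamma_vuu*(-1)^2 + 2*Gamma_vuv*(-1)*(1/4) + Gamma_vvv*(1/4)^2) = 11749/1398

Answer: Gamma_uuu = -1042/233, Gamma_uuv = 7498/1165, Gamma_uvv = -24128/3495, Gamma_vuu = -2417/466, Gamma_vuv = 20306/3495, Gamma_vvv = -5824/1165; accelerations (d^2u/dtau^2, d^2v/dtau^2) = (5677/699, 11749/1398)


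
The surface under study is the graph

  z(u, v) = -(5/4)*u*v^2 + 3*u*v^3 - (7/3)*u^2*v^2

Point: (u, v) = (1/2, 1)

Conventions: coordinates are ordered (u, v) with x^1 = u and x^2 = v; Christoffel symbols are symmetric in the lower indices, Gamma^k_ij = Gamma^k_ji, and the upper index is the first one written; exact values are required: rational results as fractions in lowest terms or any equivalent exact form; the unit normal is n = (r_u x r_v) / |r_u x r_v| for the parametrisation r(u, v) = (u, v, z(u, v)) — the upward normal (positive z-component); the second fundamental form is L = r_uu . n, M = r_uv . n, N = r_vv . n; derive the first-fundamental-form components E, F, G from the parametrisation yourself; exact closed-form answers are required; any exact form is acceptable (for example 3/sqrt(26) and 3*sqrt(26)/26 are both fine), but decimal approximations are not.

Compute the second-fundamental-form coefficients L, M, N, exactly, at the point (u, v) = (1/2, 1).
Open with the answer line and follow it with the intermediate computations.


Answer: L = -28*sqrt(818)/409, M = 11*sqrt(818)/409, N = 79*sqrt(818)/818

z_u = -7/12, z_v = 25/12, z_uu = -14/3, z_uv = 11/6, z_vv = 79/12
E = 193/144, F = -175/144, G = 769/144; answer radicand W^2 = 409/72
unnormalised second-form numerators: l = -14/3, m = 11/6, n = 79/12; L = l/sqrt(409/72), and similarly M = m/sqrt(W^2), N = n/sqrt(W^2)


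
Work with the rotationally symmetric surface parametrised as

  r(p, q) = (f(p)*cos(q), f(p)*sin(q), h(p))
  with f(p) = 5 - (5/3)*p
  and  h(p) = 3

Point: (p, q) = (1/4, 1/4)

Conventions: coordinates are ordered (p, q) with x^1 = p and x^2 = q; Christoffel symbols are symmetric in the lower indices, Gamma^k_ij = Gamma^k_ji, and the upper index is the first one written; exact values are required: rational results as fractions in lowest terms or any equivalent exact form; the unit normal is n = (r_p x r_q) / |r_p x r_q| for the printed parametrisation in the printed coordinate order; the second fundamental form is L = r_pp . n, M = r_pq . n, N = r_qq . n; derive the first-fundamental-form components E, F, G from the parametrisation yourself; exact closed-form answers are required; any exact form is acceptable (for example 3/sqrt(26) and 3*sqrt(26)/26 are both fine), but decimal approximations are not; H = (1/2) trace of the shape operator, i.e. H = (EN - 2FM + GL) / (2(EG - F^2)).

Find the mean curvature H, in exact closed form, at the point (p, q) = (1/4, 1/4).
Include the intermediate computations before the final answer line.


f = 55/12, f' = -5/3, f'' = 0, h' = 0, h'' = 0
E = 25/9, F = 0, G = 3025/144; answer radicand W^2 = 25/9
unnormalised second-form numerators: l = 0, m = 0, n = 0; L = l/sqrt(25/9), and similarly M = m/sqrt(W^2), N = n/sqrt(W^2)
H = (E*n - 2*F*m + G*l) / (2*(EG - F^2)*sqrt(W^2)); E*n - 2*F*m + G*l = 0, EG - F^2 = 75625/1296, so H = (0)/sqrt(25/9)

Answer: H = 0


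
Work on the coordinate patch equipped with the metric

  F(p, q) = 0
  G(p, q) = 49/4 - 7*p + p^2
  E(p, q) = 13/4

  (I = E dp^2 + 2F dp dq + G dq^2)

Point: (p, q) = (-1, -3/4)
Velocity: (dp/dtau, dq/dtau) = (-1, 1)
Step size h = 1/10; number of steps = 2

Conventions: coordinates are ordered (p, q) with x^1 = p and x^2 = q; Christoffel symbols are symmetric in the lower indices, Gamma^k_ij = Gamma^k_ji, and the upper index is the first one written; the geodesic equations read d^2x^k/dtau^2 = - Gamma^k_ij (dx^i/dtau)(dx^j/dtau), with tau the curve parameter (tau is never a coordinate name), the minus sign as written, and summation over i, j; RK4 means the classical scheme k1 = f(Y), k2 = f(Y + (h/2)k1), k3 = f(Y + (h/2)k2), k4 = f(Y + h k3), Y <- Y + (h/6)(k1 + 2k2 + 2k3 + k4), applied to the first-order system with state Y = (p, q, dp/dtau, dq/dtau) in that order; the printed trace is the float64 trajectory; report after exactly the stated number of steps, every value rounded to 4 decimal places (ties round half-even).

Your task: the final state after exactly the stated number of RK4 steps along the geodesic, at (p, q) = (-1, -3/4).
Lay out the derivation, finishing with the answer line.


f(Y) = (dp/dtau, dq/dtau, -Gamma^p_ij Y'^i Y'^j, -Gamma^q_ij Y'^i Y'^j) with the Gammas evaluated at the stage position; h = 0.100000; intermediate values shown to 6 dp
step 0: p = -1.0000, q = -0.7500, dp/dtau = -1.0000, dq/dtau = 1.0000
step 1:
  k1: at (p, q) = (-1.000000, -0.750000), (dp/dtau, dq/dtau) = (-1.000000, 1.000000); Gamma_ppp = 0.000000, Gamma_ppq = 0.000000, Gamma_pqq = 1.384615, Gamma_qpp = 0.000000, Gamma_qpq = -0.222222, Gamma_qqq = 0.000000; k1 = (-1.000000, 1.000000, -1.384615, -0.444444)
  k2: at (p, q) = (-1.050000, -0.700000), (dp/dtau, dq/dtau) = (-1.069231, 0.977778); Gamma_ppp = 0.000000, Gamma_ppq = 0.000000, Gamma_pqq = 1.400000, Gamma_qpp = 0.000000, Gamma_qpq = -0.219780, Gamma_qqq = 0.000000; k2 = (-1.069231, 0.977778, -1.338469, -0.459547)
  k3: at (p, q) = (-1.053462, -0.701111), (dp/dtau, dq/dtau) = (-1.066923, 0.977023); Gamma_ppp = 0.000000, Gamma_ppq = 0.000000, Gamma_pqq = 1.401065, Gamma_qpp = 0.000000, Gamma_qpq = -0.219613, Gamma_qqq = 0.000000; k3 = (-1.066923, 0.977023, -1.337419, -0.457853)
  k4: at (p, q) = (-1.106692, -0.652298), (dp/dtau, dq/dtau) = (-1.133742, 0.954215); Gamma_ppp = 0.000000, Gamma_ppq = 0.000000, Gamma_pqq = 1.417444, Gamma_qpp = 0.000000, Gamma_qpq = -0.217075, Gamma_qqq = 0.000000; k4 = (-1.133742, 0.954215, -1.290619, -0.469679)
  Y <- Y + (h/6)(k1 + 2k2 + 2k3 + k4): p = -1.1068, q = -0.6523, dp/dtau = -1.1338, dq/dtau = 0.9542
step 2:
  k1: at (p, q) = (-1.106768, -0.652270), (dp/dtau, dq/dtau) = (-1.133784, 0.954185); Gamma_ppp = 0.000000, Gamma_ppq = 0.000000, Gamma_pqq = 1.417467, Gamma_qpp = 0.000000, Gamma_qpq = -0.217072, Gamma_qqq = 0.000000; k1 = (-1.133784, 0.954185, -1.290559, -0.469674)
  k2: at (p, q) = (-1.163457, -0.604561), (dp/dtau, dq/dtau) = (-1.198311, 0.930701); Gamma_ppp = 0.000000, Gamma_ppq = 0.000000, Gamma_pqq = 1.434910, Gamma_qpp = 0.000000, Gamma_qpq = -0.214433, Gamma_qqq = 0.000000; k2 = (-1.198311, 0.930701, -1.242925, -0.478302)
  k3: at (p, q) = (-1.166683, -0.605735), (dp/dtau, dq/dtau) = (-1.195930, 0.930270); Gamma_ppp = 0.000000, Gamma_ppq = 0.000000, Gamma_pqq = 1.435902, Gamma_qpp = 0.000000, Gamma_qpq = -0.214285, Gamma_qqq = 0.000000; k3 = (-1.195930, 0.930270, -1.242632, -0.476800)
  k4: at (p, q) = (-1.226360, -0.559243), (dp/dtau, dq/dtau) = (-1.258047, 0.906505); Gamma_ppp = 0.000000, Gamma_ppq = 0.000000, Gamma_pqq = 1.454265, Gamma_qpp = 0.000000, Gamma_qpq = -0.211579, Gamma_qqq = 0.000000; k4 = (-1.258047, 0.906505, -1.195043, -0.482581)
  Y <- Y + (h/6)(k1 + 2k2 + 2k3 + k4): p = -1.2264, q = -0.5592, dp/dtau = -1.2581, dq/dtau = 0.9065

Answer: p = -1.2264, q = -0.5592, dp/dtau = -1.2581, dq/dtau = 0.9065


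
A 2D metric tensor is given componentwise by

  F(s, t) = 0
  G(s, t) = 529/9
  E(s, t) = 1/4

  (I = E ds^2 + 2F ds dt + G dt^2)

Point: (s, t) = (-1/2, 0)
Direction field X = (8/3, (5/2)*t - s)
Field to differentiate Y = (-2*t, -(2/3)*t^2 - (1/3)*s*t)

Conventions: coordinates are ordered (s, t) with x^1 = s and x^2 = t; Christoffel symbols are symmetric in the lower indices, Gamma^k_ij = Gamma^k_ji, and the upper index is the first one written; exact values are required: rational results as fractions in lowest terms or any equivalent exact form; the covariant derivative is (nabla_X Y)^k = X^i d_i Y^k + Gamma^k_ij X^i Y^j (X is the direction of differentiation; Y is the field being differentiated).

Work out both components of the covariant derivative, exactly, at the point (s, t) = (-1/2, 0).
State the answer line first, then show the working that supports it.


Answer: (nabla_X Y)^s = -1, (nabla_X Y)^t = 1/12

E = 1/4, F = 0, G = 529/9 at the point
E_s = 0, E_t = 0, F_s = 0, F_t = 0, G_s = 0, G_t = 0
EG - F^2 = 529/36;  g^inv = (36/529) * [[529/9, 0], [0, 1/4]]
first-kind symbols [ij,l] = (1/2)(d_i g_jl + d_j g_il - d_l g_ij): [ss,s] = E_s/2 = 0, [ss,t] = F_s - E_t/2 = 0, [st,s] = E_t/2 = 0, [st,t] = G_s/2 = 0, [tt,s] = F_t - G_s/2 = 0, [tt,t] = G_t/2 = 0
Gamma^s_ij = (G*[ij,s] - F*[ij,t])/(EG - F^2), Gamma^t_ij = (E*[ij,t] - F*[ij,s])/(EG - F^2)
Gamma_sss = 0, Gamma_sst = 0, Gamma_stt = 0, Gamma_tss = 0, Gamma_tst = 0, Gamma_ttt = 0
X = (8/3, 1/2), Y = (0, 0) at the point
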